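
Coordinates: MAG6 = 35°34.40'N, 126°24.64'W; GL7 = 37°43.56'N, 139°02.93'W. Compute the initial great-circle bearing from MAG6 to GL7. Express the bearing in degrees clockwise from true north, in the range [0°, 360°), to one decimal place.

285.7°

MAG6: φ = +35.57333°, λ = -126.41067°
GL7: φ = +37.72600°, λ = -139.04883°
Δλ = -12.6382°
y = sin Δλ · cos φ₂ = -0.173054
x = cos φ₁ sin φ₂ − sin φ₁ cos φ₂ cos Δλ = 0.048711
θ = atan2(y, x) = -74.2793° → 285.7207° (mod 360°)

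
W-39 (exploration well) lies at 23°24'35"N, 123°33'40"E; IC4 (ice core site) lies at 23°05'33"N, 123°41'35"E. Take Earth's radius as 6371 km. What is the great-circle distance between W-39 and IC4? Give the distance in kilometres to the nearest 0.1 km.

W-39: φ = +23.40972°, λ = +123.56111°
IC4: φ = +23.09250°, λ = +123.69306°
Δφ = -0.3172°,  Δλ = 0.1319°
a = sin²(Δφ/2) + cos φ₁ cos φ₂ sin²(Δλ/2) = 0.000009
c = 2·arcsin(√a) = 0.005927 rad = 0.3396°
d = R·c = 6371 × 0.005927 = 37.8 km

37.8 km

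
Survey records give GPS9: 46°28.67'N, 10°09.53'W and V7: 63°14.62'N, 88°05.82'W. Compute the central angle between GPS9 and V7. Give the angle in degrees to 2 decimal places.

44.58°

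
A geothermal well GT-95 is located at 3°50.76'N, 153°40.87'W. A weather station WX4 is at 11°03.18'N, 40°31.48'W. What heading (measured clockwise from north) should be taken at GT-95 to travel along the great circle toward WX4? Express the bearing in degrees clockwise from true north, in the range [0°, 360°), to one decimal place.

GT-95: φ = +3.84600°, λ = -153.68117°
WX4: φ = +11.05300°, λ = -40.52467°
Δλ = 113.1565°
y = sin Δλ · cos φ₂ = 0.902379
x = cos φ₁ sin φ₂ − sin φ₁ cos φ₂ cos Δλ = 0.217173
θ = atan2(y, x) = 76.4681° → 76.4681° (mod 360°)

76.5°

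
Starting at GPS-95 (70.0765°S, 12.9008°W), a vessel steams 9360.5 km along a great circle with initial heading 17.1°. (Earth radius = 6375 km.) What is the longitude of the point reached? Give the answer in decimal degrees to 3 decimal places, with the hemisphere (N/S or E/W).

4.581°E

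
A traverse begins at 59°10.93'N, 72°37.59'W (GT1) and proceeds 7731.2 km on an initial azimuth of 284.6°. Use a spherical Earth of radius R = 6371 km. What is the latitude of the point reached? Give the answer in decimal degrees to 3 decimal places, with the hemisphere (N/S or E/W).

24.919°N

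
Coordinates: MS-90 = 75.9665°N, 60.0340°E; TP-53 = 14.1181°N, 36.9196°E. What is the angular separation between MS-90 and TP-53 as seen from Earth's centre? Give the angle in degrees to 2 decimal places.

63.07°

Δφ = -61.8484°,  Δλ = -23.1144°
a = sin²(Δφ/2) + cos φ₁ cos φ₂ sin²(Δλ/2) = 0.273536
c = 2·arcsin(√a) = 1.100750 rad = 63.0683°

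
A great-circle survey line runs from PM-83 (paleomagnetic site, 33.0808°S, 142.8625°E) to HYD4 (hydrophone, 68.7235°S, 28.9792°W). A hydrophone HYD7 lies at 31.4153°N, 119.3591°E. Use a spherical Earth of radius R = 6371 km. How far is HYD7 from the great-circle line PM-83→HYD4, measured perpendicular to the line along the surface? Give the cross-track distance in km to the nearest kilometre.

2520 km

δ₁₃ = central angle PM-83→HYD7 = 1.190444 rad  (haversine)
θ₁₃ = bearing PM-83→HYD7 = 338.498°,  θ₁₂ = bearing PM-83→HYD4 = 183.018°
dₓₜ = R·arcsin(sin δ₁₃ · sin(θ₁₃ − θ₁₂)) = 6371·arcsin(0.92853·sin(155.480°)) = 2520.280 km
|dₓₜ| = 2520.280 km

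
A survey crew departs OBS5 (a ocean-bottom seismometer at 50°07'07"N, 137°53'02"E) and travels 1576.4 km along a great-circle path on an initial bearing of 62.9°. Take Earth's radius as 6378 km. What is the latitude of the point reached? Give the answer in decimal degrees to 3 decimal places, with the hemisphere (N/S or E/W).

54.638°N

OBS5: φ = +50.11861°, λ = +137.88389°
δ = d/R = 1576.4/6378 = 0.247162 rad
φ₂ = arcsin(sin φ₁ cos δ + cos φ₁ sin δ cos θ)
   = arcsin(0.76737·0.96961 + 0.64120·0.24465·0.45554) = 54.63838°
λ₂ = λ₁ + atan2(sin θ sin δ cos φ₁, cos δ − sin φ₁ sin φ₂) = 159.99023°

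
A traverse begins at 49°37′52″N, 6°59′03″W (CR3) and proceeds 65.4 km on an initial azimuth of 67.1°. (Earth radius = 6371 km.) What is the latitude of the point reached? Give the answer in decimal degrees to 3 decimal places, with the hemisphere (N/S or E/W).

CR3: φ = +49.63111°, λ = -6.98417°
δ = d/R = 65.4/6371 = 0.010265 rad
φ₂ = arcsin(sin φ₁ cos δ + cos φ₁ sin δ cos θ)
   = arcsin(0.76189·0.99995 + 0.64771·0.01027·0.38912) = 49.85695°
λ₂ = λ₁ + atan2(sin θ sin δ cos φ₁, cos δ − sin φ₁ sin φ₂) = -6.14376°

49.857°N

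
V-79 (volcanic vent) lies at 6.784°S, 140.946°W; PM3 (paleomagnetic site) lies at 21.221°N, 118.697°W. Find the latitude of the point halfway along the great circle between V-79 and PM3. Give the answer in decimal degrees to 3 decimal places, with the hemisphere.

7.355°N

Bx = cos φ₂ cos Δλ = 0.862787,  By = cos φ₂ sin Δλ = 0.352958
φₘ = atan2(sin φ₁ + sin φ₂, √((cos φ₁ + Bx)² + By²)) = 7.35509°
λₘ = λ₁ + atan2(By, cos φ₁ + Bx) = -130.17735°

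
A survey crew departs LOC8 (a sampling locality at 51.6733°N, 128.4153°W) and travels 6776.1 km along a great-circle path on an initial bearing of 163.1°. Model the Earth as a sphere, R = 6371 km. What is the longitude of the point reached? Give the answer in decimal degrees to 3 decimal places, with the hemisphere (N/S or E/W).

113.550°W

δ = d/R = 6776.1/6371 = 1.063585 rad
φ₂ = arcsin(sin φ₁ cos δ + cos φ₁ sin δ cos θ)
   = arcsin(0.78449·0.48574 + 0.62014·0.87410·-0.95681) = -7.90909°
λ₂ = λ₁ + atan2(sin θ sin δ cos φ₁, cos δ − sin φ₁ sin φ₂) = -113.55022°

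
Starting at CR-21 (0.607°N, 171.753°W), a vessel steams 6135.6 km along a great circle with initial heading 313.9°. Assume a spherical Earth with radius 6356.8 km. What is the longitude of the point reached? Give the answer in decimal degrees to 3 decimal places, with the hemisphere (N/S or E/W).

δ = d/R = 6135.6/6356.8 = 0.965203 rad
φ₂ = arcsin(sin φ₁ cos δ + cos φ₁ sin δ cos θ)
   = arcsin(0.01059·0.56925 + 0.99994·0.82216·0.69340) = 35.17592°
λ₂ = λ₁ + atan2(sin θ sin δ cos φ₁, cos δ − sin φ₁ sin φ₂) = 141.79792°

141.798°E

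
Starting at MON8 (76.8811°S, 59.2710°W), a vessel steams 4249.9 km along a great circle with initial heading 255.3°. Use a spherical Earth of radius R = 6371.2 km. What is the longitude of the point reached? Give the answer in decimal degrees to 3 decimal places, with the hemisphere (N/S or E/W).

146.838°W

δ = d/R = 4249.9/6371.2 = 0.667049 rad
φ₂ = arcsin(sin φ₁ cos δ + cos φ₁ sin δ cos θ)
   = arcsin(-0.97390·0.78565 + 0.22697·0.61867·-0.25376) = -53.20460°
λ₂ = λ₁ + atan2(sin θ sin δ cos φ₁, cos δ − sin φ₁ sin φ₂) = -146.83803°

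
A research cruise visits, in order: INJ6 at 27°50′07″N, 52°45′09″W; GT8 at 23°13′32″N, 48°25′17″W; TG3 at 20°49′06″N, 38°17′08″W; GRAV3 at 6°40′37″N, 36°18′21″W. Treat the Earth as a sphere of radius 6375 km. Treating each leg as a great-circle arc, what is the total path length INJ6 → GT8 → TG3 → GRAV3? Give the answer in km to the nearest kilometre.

3339 km

INJ6: φ = +27.83528°, λ = -52.75250°
GT8: φ = +23.22556°, λ = -48.42139°
TG3: φ = +20.81833°, λ = -38.28556°
GRAV3: φ = +6.67694°, λ = -36.30583°
INJ6→GT8: c = 0.105457 rad, d = 672.29 km
GT8→TG3: c = 0.169246 rad, d = 1078.95 km
TG3→GRAV3: c = 0.249072 rad, d = 1587.83 km
Total = 672.29 + 1078.95 + 1587.83 = 3339.06 km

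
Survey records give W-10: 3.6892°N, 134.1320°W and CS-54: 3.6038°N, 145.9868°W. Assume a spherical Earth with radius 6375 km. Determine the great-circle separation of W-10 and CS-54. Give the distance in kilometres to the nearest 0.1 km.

Δφ = -0.0854°,  Δλ = -11.8548°
a = sin²(Δφ/2) + cos φ₁ cos φ₂ sin²(Δλ/2) = 0.010622
c = 2·arcsin(√a) = 0.206490 rad = 11.8310°
d = R·c = 6375 × 0.206490 = 1316.4 km

1316.4 km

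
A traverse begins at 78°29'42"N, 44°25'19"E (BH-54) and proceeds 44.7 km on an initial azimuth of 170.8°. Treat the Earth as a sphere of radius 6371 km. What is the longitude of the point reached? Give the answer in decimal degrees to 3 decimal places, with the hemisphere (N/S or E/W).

BH-54: φ = +78.49500°, λ = +44.42194°
δ = d/R = 44.7/6371 = 0.007016 rad
φ₂ = arcsin(sin φ₁ cos δ + cos φ₁ sin δ cos θ)
   = arcsin(0.97991·0.99998 + 0.19945·0.00702·-0.98714) = 78.09800°
λ₂ = λ₁ + atan2(sin θ sin δ cos φ₁, cos δ − sin φ₁ sin φ₂) = 44.73358°

44.734°E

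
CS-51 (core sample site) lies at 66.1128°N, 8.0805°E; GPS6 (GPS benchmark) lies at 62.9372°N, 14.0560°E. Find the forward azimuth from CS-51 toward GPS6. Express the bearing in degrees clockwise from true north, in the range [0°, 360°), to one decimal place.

138.3°

Δλ = 5.9755°
y = sin Δλ · cos φ₂ = 0.047363
x = cos φ₁ sin φ₂ − sin φ₁ cos φ₂ cos Δλ = -0.053136
θ = atan2(y, x) = 138.2873° → 138.2873° (mod 360°)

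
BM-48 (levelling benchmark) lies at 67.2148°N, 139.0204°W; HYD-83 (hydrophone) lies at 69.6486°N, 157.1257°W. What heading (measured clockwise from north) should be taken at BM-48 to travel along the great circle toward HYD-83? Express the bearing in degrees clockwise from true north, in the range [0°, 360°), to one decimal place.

Δλ = -18.1053°
y = sin Δλ · cos φ₂ = -0.108077
x = cos φ₁ sin φ₂ − sin φ₁ cos φ₂ cos Δλ = 0.058341
θ = atan2(y, x) = -61.6394° → 298.3606° (mod 360°)

298.4°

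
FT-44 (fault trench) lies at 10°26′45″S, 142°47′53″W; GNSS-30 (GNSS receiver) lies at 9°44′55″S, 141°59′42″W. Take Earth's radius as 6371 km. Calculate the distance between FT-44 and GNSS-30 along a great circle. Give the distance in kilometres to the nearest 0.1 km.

FT-44: φ = -10.44583°, λ = -142.79806°
GNSS-30: φ = -9.74861°, λ = -141.99500°
Δφ = 0.6972°,  Δλ = 0.8031°
a = sin²(Δφ/2) + cos φ₁ cos φ₂ sin²(Δλ/2) = 0.000085
c = 2·arcsin(√a) = 0.018398 rad = 1.0541°
d = R·c = 6371 × 0.018398 = 117.2 km

117.2 km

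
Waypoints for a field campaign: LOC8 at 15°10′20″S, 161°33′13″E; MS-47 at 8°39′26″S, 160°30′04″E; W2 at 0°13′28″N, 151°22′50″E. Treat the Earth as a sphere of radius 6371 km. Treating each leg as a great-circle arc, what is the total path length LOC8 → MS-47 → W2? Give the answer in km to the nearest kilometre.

2146 km

LOC8: φ = -15.17222°, λ = +161.55361°
MS-47: φ = -8.65722°, λ = +160.50111°
W2: φ = +0.22444°, λ = +151.38056°
LOC8→MS-47: c = 0.115118 rad, d = 733.42 km
MS-47→W2: c = 0.221766 rad, d = 1412.87 km
Total = 733.42 + 1412.87 = 2146.29 km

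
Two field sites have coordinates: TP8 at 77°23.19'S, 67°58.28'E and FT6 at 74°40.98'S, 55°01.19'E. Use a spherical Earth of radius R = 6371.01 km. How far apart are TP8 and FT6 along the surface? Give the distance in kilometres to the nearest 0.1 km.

457.8 km

TP8: φ = -77.38650°, λ = +67.97133°
FT6: φ = -74.68300°, λ = +55.01983°
Δφ = 2.7035°,  Δλ = -12.9515°
a = sin²(Δφ/2) + cos φ₁ cos φ₂ sin²(Δλ/2) = 0.001290
c = 2·arcsin(√a) = 0.071856 rad = 4.1170°
d = R·c = 6371.01 × 0.071856 = 457.8 km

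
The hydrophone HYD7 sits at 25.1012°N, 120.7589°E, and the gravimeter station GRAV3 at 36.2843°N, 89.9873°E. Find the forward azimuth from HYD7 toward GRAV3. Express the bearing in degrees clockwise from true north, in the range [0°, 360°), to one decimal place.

300.4°

Δλ = -30.7716°
y = sin Δλ · cos φ₂ = -0.412410
x = cos φ₁ sin φ₂ − sin φ₁ cos φ₂ cos Δλ = 0.242088
θ = atan2(y, x) = -59.5867° → 300.4133° (mod 360°)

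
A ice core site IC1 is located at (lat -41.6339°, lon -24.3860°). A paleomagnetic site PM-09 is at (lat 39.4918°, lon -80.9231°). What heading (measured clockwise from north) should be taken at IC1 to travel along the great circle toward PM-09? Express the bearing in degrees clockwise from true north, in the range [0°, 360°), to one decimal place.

319.7°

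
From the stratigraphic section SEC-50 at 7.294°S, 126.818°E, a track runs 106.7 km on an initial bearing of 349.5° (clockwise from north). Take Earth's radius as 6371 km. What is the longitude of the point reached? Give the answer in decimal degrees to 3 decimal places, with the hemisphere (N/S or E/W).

δ = d/R = 106.7/6371 = 0.016748 rad
φ₂ = arcsin(sin φ₁ cos δ + cos φ₁ sin δ cos θ)
   = arcsin(-0.12696·0.99986 + 0.99191·0.01675·0.98325) = -6.35046°
λ₂ = λ₁ + atan2(sin θ sin δ cos φ₁, cos δ − sin φ₁ sin φ₂) = 126.64206°

126.642°E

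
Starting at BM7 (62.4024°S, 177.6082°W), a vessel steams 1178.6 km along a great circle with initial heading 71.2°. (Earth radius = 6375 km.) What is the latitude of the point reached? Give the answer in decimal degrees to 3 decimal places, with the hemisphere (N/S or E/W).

57.530°S

δ = d/R = 1178.6/6375 = 0.184878 rad
φ₂ = arcsin(sin φ₁ cos δ + cos φ₁ sin δ cos θ)
   = arcsin(-0.88622·0.98296 + 0.46326·0.18383·0.32227) = -57.53041°
λ₂ = λ₁ + atan2(sin θ sin δ cos φ₁, cos δ − sin φ₁ sin φ₂) = -158.69420°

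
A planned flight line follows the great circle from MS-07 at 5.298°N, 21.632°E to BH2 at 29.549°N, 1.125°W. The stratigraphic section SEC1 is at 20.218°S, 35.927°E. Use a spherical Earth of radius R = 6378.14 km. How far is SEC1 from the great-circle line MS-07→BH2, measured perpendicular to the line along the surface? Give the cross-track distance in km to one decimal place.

δ₁₃ = central angle MS-07→SEC1 = 0.508380 rad  (haversine)
θ₁₃ = bearing MS-07→SEC1 = 151.575°,  θ₁₂ = bearing MS-07→BH2 = 321.096°
dₓₜ = R·arcsin(sin δ₁₃ · sin(θ₁₃ − θ₁₂)) = 6378.14·arcsin(0.48676·sin(-169.521°)) = -565.397 km
|dₓₜ| = 565.397 km

565.4 km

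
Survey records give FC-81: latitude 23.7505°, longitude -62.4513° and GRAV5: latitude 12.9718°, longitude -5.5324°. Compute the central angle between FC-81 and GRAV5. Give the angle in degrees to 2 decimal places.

54.74°

Δφ = -10.7787°,  Δλ = 56.9189°
a = sin²(Δφ/2) + cos φ₁ cos φ₂ sin²(Δλ/2) = 0.211372
c = 2·arcsin(√a) = 0.955432 rad = 54.7422°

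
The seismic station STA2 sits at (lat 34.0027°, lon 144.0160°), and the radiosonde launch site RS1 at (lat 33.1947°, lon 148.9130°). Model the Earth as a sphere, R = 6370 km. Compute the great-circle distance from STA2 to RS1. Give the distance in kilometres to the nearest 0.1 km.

462.2 km

Δφ = -0.8080°,  Δλ = 4.8970°
a = sin²(Δφ/2) + cos φ₁ cos φ₂ sin²(Δλ/2) = 0.001316
c = 2·arcsin(√a) = 0.072565 rad = 4.1577°
d = R·c = 6370 × 0.072565 = 462.2 km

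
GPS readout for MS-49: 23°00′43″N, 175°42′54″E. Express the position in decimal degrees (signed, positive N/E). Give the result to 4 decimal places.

lat: 23.0119° N → +23.0119°
lon: 175.7150° E → +175.7150°

+23.0119°, +175.7150°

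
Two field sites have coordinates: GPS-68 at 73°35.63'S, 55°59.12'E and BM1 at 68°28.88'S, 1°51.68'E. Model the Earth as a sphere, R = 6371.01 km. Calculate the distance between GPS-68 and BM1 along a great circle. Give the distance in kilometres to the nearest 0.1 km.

GPS-68: φ = -73.59383°, λ = +55.98533°
BM1: φ = -68.48133°, λ = +1.86133°
Δφ = 5.1125°,  Δλ = -54.1240°
a = sin²(Δφ/2) + cos φ₁ cos φ₂ sin²(Δλ/2) = 0.023433
c = 2·arcsin(√a) = 0.307366 rad = 17.6108°
d = R·c = 6371.01 × 0.307366 = 1958.2 km

1958.2 km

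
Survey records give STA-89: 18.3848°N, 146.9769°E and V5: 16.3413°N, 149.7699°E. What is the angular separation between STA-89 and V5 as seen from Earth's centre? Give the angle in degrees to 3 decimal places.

3.359°

Δφ = -2.0435°,  Δλ = 2.7930°
a = sin²(Δφ/2) + cos φ₁ cos φ₂ sin²(Δλ/2) = 0.000859
c = 2·arcsin(√a) = 0.058621 rad = 3.3587°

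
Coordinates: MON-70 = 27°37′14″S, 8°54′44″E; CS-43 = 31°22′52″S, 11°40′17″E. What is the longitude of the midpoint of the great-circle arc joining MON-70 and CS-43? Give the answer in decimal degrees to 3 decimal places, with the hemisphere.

10.266°E

MON-70: φ = -27.62056°, λ = +8.91222°
CS-43: φ = -31.38111°, λ = +11.67139°
Bx = cos φ₂ cos Δλ = 0.852733,  By = cos φ₂ sin Δλ = 0.041096
φₘ = atan2(sin φ₁ + sin φ₂, √((cos φ₁ + Bx)² + By²)) = -29.50795°
λₘ = λ₁ + atan2(By, cos φ₁ + Bx) = 10.26618°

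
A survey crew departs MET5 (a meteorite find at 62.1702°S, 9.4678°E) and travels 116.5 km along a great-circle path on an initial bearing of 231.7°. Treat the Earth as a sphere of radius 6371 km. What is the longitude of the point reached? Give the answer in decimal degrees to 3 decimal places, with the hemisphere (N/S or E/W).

δ = d/R = 116.5/6371 = 0.018286 rad
φ₂ = arcsin(sin φ₁ cos δ + cos φ₁ sin δ cos θ)
   = arcsin(-0.88434·0.99983 + 0.46685·0.01828·-0.61978) = -62.80811°
λ₂ = λ₁ + atan2(sin θ sin δ cos φ₁, cos δ − sin φ₁ sin φ₂) = 7.66833°

7.668°E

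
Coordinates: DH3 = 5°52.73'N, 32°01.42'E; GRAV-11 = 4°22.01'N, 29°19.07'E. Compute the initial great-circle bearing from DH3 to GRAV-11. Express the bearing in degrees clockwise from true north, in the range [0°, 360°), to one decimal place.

240.8°

DH3: φ = +5.87883°, λ = +32.02367°
GRAV-11: φ = +4.36683°, λ = +29.31783°
Δλ = -2.7058°
y = sin Δλ · cos φ₂ = -0.047071
x = cos φ₁ sin φ₂ − sin φ₁ cos φ₂ cos Δλ = -0.026272
θ = atan2(y, x) = -119.1678° → 240.8322° (mod 360°)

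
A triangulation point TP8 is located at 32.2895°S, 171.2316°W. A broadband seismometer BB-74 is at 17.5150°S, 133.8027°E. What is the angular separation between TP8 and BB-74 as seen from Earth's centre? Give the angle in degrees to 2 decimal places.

51.42°

Δφ = 14.7745°,  Δλ = -54.9657°
a = sin²(Δφ/2) + cos φ₁ cos φ₂ sin²(Δλ/2) = 0.188218
c = 2·arcsin(√a) = 0.897504 rad = 51.4232°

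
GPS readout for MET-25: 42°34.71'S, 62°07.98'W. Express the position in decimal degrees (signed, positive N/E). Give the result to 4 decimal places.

-42.5785°, -62.1330°

lat: 42.5785° S → -42.5785°
lon: 62.1330° W → -62.1330°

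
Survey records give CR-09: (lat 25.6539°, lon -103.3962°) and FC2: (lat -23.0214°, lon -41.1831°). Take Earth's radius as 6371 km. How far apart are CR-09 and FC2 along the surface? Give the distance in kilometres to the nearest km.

8611 km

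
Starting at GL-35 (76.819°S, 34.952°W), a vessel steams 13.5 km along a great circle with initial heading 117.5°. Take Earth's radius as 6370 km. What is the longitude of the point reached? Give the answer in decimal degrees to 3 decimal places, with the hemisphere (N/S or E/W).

34.478°W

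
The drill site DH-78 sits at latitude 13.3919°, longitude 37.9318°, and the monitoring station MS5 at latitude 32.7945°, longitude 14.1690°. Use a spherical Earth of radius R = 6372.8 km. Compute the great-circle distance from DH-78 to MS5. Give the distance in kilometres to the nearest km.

3235 km

Δφ = 19.4026°,  Δλ = -23.7628°
a = sin²(Δφ/2) + cos φ₁ cos φ₂ sin²(Δλ/2) = 0.063060
c = 2·arcsin(√a) = 0.507671 rad = 29.0874°
d = R·c = 6372.8 × 0.507671 = 3235.3 km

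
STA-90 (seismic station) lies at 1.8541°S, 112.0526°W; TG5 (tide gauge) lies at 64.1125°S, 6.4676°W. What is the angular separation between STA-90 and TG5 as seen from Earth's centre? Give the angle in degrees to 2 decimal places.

Δφ = -62.2584°,  Δλ = 105.5850°
a = sin²(Δφ/2) + cos φ₁ cos φ₂ sin²(Δλ/2) = 0.544066
c = 2·arcsin(√a) = 1.659043 rad = 95.0562°

95.06°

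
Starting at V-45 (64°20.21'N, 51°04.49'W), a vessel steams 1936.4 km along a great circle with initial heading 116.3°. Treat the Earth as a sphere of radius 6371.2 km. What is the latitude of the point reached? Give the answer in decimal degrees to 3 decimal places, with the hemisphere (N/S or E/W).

V-45: φ = +64.33683°, λ = -51.07483°
δ = d/R = 1936.4/6371.2 = 0.303930 rad
φ₂ = arcsin(sin φ₁ cos δ + cos φ₁ sin δ cos θ)
   = arcsin(0.90136·0.95417 + 0.43308·0.29927·-0.44307) = 53.38088°
λ₂ = λ₁ + atan2(sin θ sin δ cos φ₁, cos δ − sin φ₁ sin φ₂) = -24.34491°

53.381°N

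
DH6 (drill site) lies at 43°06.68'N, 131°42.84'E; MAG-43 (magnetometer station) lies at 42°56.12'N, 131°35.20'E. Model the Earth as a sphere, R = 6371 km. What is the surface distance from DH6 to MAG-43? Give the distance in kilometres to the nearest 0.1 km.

DH6: φ = +43.11133°, λ = +131.71400°
MAG-43: φ = +42.93533°, λ = +131.58667°
Δφ = -0.1760°,  Δλ = -0.1273°
a = sin²(Δφ/2) + cos φ₁ cos φ₂ sin²(Δλ/2) = 0.000003
c = 2·arcsin(√a) = 0.003475 rad = 0.1991°
d = R·c = 6371 × 0.003475 = 22.1 km

22.1 km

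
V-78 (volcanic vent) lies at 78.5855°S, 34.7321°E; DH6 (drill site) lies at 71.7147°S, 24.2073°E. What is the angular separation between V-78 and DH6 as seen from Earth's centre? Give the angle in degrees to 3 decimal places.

7.354°

Δφ = 6.8708°,  Δλ = -10.5248°
a = sin²(Δφ/2) + cos φ₁ cos φ₂ sin²(Δλ/2) = 0.004113
c = 2·arcsin(√a) = 0.128355 rad = 7.3542°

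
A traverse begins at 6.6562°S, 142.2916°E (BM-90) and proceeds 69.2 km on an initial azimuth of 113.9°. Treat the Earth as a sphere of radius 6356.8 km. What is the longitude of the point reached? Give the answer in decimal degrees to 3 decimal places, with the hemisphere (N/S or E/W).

142.866°E

δ = d/R = 69.2/6356.8 = 0.010886 rad
φ₂ = arcsin(sin φ₁ cos δ + cos φ₁ sin δ cos θ)
   = arcsin(-0.11591·0.99994 + 0.99326·0.01089·-0.40514) = -6.90856°
λ₂ = λ₁ + atan2(sin θ sin δ cos φ₁, cos δ − sin φ₁ sin φ₂) = 142.86601°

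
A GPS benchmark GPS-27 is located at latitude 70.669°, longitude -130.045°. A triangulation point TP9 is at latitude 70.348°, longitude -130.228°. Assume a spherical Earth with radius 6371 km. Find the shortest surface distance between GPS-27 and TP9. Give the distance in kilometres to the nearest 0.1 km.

36.3 km

Δφ = -0.3210°,  Δλ = -0.1830°
a = sin²(Δφ/2) + cos φ₁ cos φ₂ sin²(Δλ/2) = 0.000008
c = 2·arcsin(√a) = 0.005703 rad = 0.3268°
d = R·c = 6371 × 0.005703 = 36.3 km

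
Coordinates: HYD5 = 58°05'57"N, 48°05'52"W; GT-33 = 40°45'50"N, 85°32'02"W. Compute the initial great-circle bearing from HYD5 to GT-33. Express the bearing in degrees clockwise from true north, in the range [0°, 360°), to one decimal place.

250.2°

HYD5: φ = +58.09917°, λ = -48.09778°
GT-33: φ = +40.76389°, λ = -85.53389°
Δλ = -37.4361°
y = sin Δλ · cos φ₂ = -0.460410
x = cos φ₁ sin φ₂ − sin φ₁ cos φ₂ cos Δλ = -0.165523
θ = atan2(y, x) = -109.7741° → 250.2259° (mod 360°)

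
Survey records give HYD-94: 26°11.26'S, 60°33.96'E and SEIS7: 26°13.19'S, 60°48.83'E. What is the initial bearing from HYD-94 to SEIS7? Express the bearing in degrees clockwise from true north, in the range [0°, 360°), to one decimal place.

98.3°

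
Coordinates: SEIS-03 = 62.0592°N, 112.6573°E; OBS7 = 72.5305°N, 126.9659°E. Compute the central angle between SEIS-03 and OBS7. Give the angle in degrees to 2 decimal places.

11.77°

Δφ = 10.4713°,  Δλ = 14.3086°
a = sin²(Δφ/2) + cos φ₁ cos φ₂ sin²(Δλ/2) = 0.010509
c = 2·arcsin(√a) = 0.205385 rad = 11.7677°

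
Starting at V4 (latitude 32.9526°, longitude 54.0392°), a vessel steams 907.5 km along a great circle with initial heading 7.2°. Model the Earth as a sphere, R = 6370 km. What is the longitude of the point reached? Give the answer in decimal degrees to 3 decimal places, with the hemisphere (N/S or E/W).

δ = d/R = 907.5/6370 = 0.142465 rad
φ₂ = arcsin(sin φ₁ cos δ + cos φ₁ sin δ cos θ)
   = arcsin(0.54395·0.98987 + 0.83912·0.14198·0.99211) = 41.04382°
λ₂ = λ₁ + atan2(sin θ sin δ cos φ₁, cos δ − sin φ₁ sin φ₂) = 55.39120°

55.391°E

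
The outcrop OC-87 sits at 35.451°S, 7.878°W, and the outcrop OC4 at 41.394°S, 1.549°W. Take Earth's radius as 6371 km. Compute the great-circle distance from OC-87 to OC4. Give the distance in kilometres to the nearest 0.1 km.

860.1 km

Δφ = -5.9430°,  Δλ = 6.3290°
a = sin²(Δφ/2) + cos φ₁ cos φ₂ sin²(Δλ/2) = 0.004550
c = 2·arcsin(√a) = 0.135003 rad = 7.7351°
d = R·c = 6371 × 0.135003 = 860.1 km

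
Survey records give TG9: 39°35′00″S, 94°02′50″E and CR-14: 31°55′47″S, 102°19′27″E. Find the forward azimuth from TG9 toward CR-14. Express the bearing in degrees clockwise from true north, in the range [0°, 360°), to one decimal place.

TG9: φ = -39.58333°, λ = +94.04722°
CR-14: φ = -31.92972°, λ = +102.32417°
Δλ = 8.2769°
y = sin Δλ · cos φ₂ = 0.122177
x = cos φ₁ sin φ₂ − sin φ₁ cos φ₂ cos Δλ = 0.127551
θ = atan2(y, x) = 43.7672° → 43.7672° (mod 360°)

43.8°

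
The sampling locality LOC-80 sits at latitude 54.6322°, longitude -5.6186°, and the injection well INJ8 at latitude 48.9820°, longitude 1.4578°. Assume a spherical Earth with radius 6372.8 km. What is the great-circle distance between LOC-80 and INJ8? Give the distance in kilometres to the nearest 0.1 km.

Δφ = -5.6502°,  Δλ = 7.0764°
a = sin²(Δφ/2) + cos φ₁ cos φ₂ sin²(Δλ/2) = 0.003876
c = 2·arcsin(√a) = 0.124597 rad = 7.1389°
d = R·c = 6372.8 × 0.124597 = 794.0 km

794.0 km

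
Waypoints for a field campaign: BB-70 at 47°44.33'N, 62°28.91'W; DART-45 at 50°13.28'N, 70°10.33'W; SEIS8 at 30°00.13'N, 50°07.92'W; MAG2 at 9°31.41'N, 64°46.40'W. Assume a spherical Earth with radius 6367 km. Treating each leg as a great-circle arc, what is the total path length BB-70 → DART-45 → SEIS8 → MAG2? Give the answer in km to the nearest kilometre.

BB-70: φ = +47.73883°, λ = -62.48183°
DART-45: φ = +50.22133°, λ = -70.17217°
SEIS8: φ = +30.00217°, λ = -50.13200°
MAG2: φ = +9.52350°, λ = -64.77333°
BB-70→DART-45: c = 0.098107 rad, d = 624.65 km
DART-45→SEIS8: c = 0.439819 rad, d = 2800.33 km
SEIS8→MAG2: c = 0.429754 rad, d = 2736.24 km
Total = 624.65 + 2800.33 + 2736.24 = 6161.22 km

6161 km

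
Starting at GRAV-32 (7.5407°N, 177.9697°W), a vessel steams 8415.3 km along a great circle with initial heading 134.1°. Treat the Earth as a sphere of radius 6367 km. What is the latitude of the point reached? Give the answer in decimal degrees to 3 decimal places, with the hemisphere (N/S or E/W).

δ = d/R = 8415.3/6367 = 1.321706 rad
φ₂ = arcsin(sin φ₁ cos δ + cos φ₁ sin δ cos θ)
   = arcsin(0.13123·0.24652 + 0.99135·0.96914·-0.69591) = -39.51283°
λ₂ = λ₁ + atan2(sin θ sin δ cos φ₁, cos δ − sin φ₁ sin φ₂) = -113.53271°

39.513°S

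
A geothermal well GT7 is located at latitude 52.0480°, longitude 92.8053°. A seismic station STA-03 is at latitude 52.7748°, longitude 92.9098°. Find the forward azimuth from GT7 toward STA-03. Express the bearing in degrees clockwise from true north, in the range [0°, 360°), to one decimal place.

5.0°

Δλ = 0.1045°
y = sin Δλ · cos φ₂ = 0.001103
x = cos φ₁ sin φ₂ − sin φ₁ cos φ₂ cos Δλ = 0.012686
θ = atan2(y, x) = 4.9709° → 4.9709° (mod 360°)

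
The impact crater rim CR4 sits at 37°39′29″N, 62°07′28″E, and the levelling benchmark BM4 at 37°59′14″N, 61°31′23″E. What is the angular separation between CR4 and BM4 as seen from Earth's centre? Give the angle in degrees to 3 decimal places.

0.578°

CR4: φ = +37.65806°, λ = +62.12444°
BM4: φ = +37.98722°, λ = +61.52306°
Δφ = 0.3292°,  Δλ = -0.6014°
a = sin²(Δφ/2) + cos φ₁ cos φ₂ sin²(Δλ/2) = 0.000025
c = 2·arcsin(√a) = 0.010087 rad = 0.5779°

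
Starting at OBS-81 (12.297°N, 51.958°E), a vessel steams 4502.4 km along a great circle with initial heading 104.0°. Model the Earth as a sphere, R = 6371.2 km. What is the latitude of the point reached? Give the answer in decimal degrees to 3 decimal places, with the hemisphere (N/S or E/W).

δ = d/R = 4502.4/6371.2 = 0.706680 rad
φ₂ = arcsin(sin φ₁ cos δ + cos φ₁ sin δ cos θ)
   = arcsin(0.21298·0.76052 + 0.97706·0.64931·-0.24192) = 0.48682°
λ₂ = λ₁ + atan2(sin θ sin δ cos φ₁, cos δ − sin φ₁ sin φ₂) = 91.01165°

0.487°N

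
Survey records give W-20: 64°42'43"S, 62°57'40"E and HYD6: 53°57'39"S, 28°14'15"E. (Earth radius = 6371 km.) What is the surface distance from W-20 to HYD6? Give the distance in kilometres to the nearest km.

2261 km

W-20: φ = -64.71194°, λ = +62.96111°
HYD6: φ = -53.96083°, λ = +28.23750°
Δφ = 10.7511°,  Δλ = -34.7236°
a = sin²(Δφ/2) + cos φ₁ cos φ₂ sin²(Δλ/2) = 0.031155
c = 2·arcsin(√a) = 0.354878 rad = 20.3330°
d = R·c = 6371 × 0.354878 = 2260.9 km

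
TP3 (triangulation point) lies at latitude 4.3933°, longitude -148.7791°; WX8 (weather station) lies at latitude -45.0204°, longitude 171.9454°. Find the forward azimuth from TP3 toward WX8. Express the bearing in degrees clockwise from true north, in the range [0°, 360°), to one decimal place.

Δλ = -39.2755°
y = sin Δλ · cos φ₂ = -0.447474
x = cos φ₁ sin φ₂ − sin φ₁ cos φ₂ cos Δλ = -0.747196
θ = atan2(y, x) = -149.0838° → 210.9162° (mod 360°)

210.9°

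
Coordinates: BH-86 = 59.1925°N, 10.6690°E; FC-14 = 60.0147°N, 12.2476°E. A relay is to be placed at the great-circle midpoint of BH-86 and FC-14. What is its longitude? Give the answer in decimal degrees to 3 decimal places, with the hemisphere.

Bx = cos φ₂ cos Δλ = 0.499588,  By = cos φ₂ sin Δλ = 0.013768
φₘ = atan2(sin φ₁ + sin φ₂, √((cos φ₁ + Bx)² + By²)) = 59.60597°
λₘ = λ₁ + atan2(By, cos φ₁ + Bx) = 11.44865°

11.449°E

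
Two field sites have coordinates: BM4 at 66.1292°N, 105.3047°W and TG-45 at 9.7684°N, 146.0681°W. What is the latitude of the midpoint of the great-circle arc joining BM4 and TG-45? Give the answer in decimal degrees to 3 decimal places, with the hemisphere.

39.423°N

Bx = cos φ₂ cos Δλ = 0.746431,  By = cos φ₂ sin Δλ = -0.643470
φₘ = atan2(sin φ₁ + sin φ₂, √((cos φ₁ + Bx)² + By²)) = 39.42316°
λₘ = λ₁ + atan2(By, cos φ₁ + Bx) = -134.50996°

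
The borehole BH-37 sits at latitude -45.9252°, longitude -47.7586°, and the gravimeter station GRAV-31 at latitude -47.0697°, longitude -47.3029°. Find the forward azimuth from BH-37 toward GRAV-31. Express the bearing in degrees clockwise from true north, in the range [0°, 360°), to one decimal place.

Δλ = 0.4557°
y = sin Δλ · cos φ₂ = 0.005417
x = cos φ₁ sin φ₂ − sin φ₁ cos φ₂ cos Δλ = -0.019989
θ = atan2(y, x) = 164.8371° → 164.8371° (mod 360°)

164.8°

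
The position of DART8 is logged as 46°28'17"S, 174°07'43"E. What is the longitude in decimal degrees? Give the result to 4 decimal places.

174.1286°E

174° + 7′/60 + 43″/3600 = 174 + 0.11667 + 0.01194 = 174.1286°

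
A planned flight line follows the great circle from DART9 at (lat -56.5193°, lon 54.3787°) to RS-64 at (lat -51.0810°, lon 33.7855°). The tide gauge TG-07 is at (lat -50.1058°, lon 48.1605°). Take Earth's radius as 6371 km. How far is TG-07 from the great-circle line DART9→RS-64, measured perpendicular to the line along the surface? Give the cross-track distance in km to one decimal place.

δ₁₃ = central angle DART9→TG-07 = 0.129241 rad  (haversine)
θ₁₃ = bearing DART9→TG-07 = 327.383°,  θ₁₂ = bearing DART9→RS-64 = 285.503°
dₓₜ = R·arcsin(sin δ₁₃ · sin(θ₁₃ − θ₁₂)) = 6371·arcsin(0.12888·sin(41.880°)) = 548.822 km
|dₓₜ| = 548.822 km

548.8 km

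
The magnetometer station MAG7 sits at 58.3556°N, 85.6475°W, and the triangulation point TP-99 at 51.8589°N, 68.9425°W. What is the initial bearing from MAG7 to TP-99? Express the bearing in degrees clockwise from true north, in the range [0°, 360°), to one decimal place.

117.1°

Δλ = 16.7050°
y = sin Δλ · cos φ₂ = 0.177526
x = cos φ₁ sin φ₂ − sin φ₁ cos φ₂ cos Δλ = -0.090957
θ = atan2(y, x) = 117.1288° → 117.1288° (mod 360°)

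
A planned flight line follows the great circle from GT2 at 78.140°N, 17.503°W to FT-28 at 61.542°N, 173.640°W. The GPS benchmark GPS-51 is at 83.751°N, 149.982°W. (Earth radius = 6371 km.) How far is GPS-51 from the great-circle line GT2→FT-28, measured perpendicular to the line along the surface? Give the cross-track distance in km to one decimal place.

δ₁₃ = central angle GT2→GPS-51 = 0.291791 rad  (haversine)
θ₁₃ = bearing GT2→GPS-51 = 343.795°,  θ₁₂ = bearing GT2→FT-28 = 342.385°
dₓₜ = R·arcsin(sin δ₁₃ · sin(θ₁₃ − θ₁₂)) = 6371·arcsin(0.28767·sin(1.410°)) = 45.096 km
|dₓₜ| = 45.096 km

45.1 km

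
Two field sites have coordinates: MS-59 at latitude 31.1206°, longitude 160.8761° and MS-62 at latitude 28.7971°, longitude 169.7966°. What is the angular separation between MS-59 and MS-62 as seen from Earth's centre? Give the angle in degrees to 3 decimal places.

8.067°

Δφ = -2.3235°,  Δλ = 8.9205°
a = sin²(Δφ/2) + cos φ₁ cos φ₂ sin²(Δλ/2) = 0.004948
c = 2·arcsin(√a) = 0.140803 rad = 8.0674°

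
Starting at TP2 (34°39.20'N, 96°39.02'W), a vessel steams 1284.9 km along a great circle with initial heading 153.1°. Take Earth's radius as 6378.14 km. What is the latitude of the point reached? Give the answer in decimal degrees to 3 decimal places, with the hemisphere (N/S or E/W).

24.225°N

TP2: φ = +34.65333°, λ = -96.65033°
δ = d/R = 1284.9/6378.14 = 0.201454 rad
φ₂ = arcsin(sin φ₁ cos δ + cos φ₁ sin δ cos θ)
   = arcsin(0.56861·0.97978 + 0.82261·0.20009·-0.89180) = 24.22505°
λ₂ = λ₁ + atan2(sin θ sin δ cos φ₁, cos δ − sin φ₁ sin φ₂) = -90.95313°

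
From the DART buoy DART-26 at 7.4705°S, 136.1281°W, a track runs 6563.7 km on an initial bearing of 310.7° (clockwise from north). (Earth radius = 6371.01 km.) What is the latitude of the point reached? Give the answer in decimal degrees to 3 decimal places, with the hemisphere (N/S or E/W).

δ = d/R = 6563.7/6371.01 = 1.030245 rad
φ₂ = arcsin(sin φ₁ cos δ + cos φ₁ sin δ cos θ)
   = arcsin(-0.13002·0.51461 + 0.99151·0.85742·0.65210) = 29.17458°
λ₂ = λ₁ + atan2(sin θ sin δ cos φ₁, cos δ − sin φ₁ sin φ₂) = 175.75654°

29.175°N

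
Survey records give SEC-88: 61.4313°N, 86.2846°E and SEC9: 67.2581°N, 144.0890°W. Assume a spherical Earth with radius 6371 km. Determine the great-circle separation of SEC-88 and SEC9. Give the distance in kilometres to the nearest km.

5138 km

Δφ = 5.8268°,  Δλ = 129.6264°
a = sin²(Δφ/2) + cos φ₁ cos φ₂ sin²(Δλ/2) = 0.153969
c = 2·arcsin(√a) = 0.806456 rad = 46.2065°
d = R·c = 6371 × 0.806456 = 5137.9 km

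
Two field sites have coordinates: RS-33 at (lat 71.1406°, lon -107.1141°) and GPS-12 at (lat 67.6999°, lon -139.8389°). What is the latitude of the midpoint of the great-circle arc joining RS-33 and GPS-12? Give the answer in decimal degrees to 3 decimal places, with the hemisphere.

Bx = cos φ₂ cos Δλ = 0.319229,  By = cos φ₂ sin Δλ = -0.205137
φₘ = atan2(sin φ₁ + sin φ₂, √((cos φ₁ + Bx)² + By²)) = 70.18264°
λₘ = λ₁ + atan2(By, cos φ₁ + Bx) = -124.82190°

70.183°N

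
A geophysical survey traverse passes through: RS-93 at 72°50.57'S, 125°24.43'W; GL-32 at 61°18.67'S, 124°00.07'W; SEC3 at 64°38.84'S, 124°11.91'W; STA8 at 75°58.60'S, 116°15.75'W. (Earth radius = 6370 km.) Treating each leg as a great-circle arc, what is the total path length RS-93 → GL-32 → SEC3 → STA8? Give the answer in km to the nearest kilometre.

2946 km

RS-93: φ = -72.84283°, λ = -125.40717°
GL-32: φ = -61.31117°, λ = -124.00117°
SEC3: φ = -64.64733°, λ = -124.19850°
STA8: φ = -75.97667°, λ = -116.26250°
RS-93→GL-32: c = 0.201479 rad, d = 1283.42 km
GL-32→SEC3: c = 0.058248 rad, d = 371.04 km
SEC3→STA8: c = 0.202730 rad, d = 1291.39 km
Total = 1283.42 + 371.04 + 1291.39 = 2945.85 km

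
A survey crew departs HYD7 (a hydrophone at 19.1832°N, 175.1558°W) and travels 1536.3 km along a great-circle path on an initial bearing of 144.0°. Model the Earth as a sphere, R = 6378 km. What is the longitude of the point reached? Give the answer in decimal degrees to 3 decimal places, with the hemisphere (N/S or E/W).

167.018°W

δ = d/R = 1536.3/6378 = 0.240875 rad
φ₂ = arcsin(sin φ₁ cos δ + cos φ₁ sin δ cos θ)
   = arcsin(0.32859·0.97113 + 0.94447·0.23855·-0.80902) = 7.86426°
λ₂ = λ₁ + atan2(sin θ sin δ cos φ₁, cos δ − sin φ₁ sin φ₂) = -167.01832°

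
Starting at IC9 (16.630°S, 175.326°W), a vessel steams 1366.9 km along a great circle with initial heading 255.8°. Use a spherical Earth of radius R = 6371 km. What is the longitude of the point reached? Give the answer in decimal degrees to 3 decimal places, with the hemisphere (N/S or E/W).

172.046°E

δ = d/R = 1366.9/6371 = 0.214550 rad
φ₂ = arcsin(sin φ₁ cos δ + cos φ₁ sin δ cos θ)
   = arcsin(-0.28619·0.97707 + 0.95817·0.21291·-0.24531) = -19.24886°
λ₂ = λ₁ + atan2(sin θ sin δ cos φ₁, cos δ − sin φ₁ sin φ₂) = 172.04572°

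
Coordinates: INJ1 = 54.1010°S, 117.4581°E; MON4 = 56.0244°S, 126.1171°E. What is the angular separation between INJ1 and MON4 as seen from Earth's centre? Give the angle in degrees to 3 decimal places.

Δφ = -1.9234°,  Δλ = 8.6590°
a = sin²(Δφ/2) + cos φ₁ cos φ₂ sin²(Δλ/2) = 0.002149
c = 2·arcsin(√a) = 0.092752 rad = 5.3143°

5.314°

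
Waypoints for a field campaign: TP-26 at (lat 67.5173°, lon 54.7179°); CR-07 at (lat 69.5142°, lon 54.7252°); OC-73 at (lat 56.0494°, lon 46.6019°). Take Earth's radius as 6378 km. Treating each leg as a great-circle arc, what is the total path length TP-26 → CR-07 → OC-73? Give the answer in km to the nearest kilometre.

1774 km

TP-26→CR-07: c = 0.034853 rad, d = 222.29 km
CR-07→OC-73: c = 0.243284 rad, d = 1551.67 km
Total = 222.29 + 1551.67 = 1773.96 km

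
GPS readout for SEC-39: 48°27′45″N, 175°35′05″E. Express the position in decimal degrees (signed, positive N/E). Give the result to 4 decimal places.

lat: 48.4625° N → +48.4625°
lon: 175.5847° E → +175.5847°

+48.4625°, +175.5847°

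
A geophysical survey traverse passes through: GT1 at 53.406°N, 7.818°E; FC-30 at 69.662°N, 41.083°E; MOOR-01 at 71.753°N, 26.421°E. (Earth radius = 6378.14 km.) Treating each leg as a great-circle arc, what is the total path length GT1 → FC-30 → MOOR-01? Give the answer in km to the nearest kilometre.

3053 km

GT1→FC-30: c = 0.386934 rad, d = 2467.92 km
FC-30→MOOR-01: c = 0.091789 rad, d = 585.44 km
Total = 2467.92 + 585.44 = 3053.36 km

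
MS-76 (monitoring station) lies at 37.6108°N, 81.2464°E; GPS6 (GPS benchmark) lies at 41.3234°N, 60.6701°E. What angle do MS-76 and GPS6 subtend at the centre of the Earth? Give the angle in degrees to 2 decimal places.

Δφ = 3.7126°,  Δλ = -20.5763°
a = sin²(Δφ/2) + cos φ₁ cos φ₂ sin²(Δλ/2) = 0.020026
c = 2·arcsin(√a) = 0.283978 rad = 16.2707°

16.27°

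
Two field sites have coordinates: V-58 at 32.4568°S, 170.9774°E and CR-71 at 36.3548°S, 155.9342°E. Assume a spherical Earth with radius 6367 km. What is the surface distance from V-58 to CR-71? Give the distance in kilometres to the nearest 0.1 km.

Δφ = -3.8980°,  Δλ = -15.0432°
a = sin²(Δφ/2) + cos φ₁ cos φ₂ sin²(Δλ/2) = 0.012801
c = 2·arcsin(√a) = 0.226767 rad = 12.9928°
d = R·c = 6367 × 0.226767 = 1443.8 km

1443.8 km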